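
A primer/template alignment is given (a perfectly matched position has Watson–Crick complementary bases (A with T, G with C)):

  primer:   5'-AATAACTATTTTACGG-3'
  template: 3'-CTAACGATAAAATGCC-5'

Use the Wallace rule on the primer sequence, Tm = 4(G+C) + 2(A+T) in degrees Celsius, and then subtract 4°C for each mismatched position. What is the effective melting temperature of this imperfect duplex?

28°C

Primer base counts: A=6, T=6, G=2, C=2 → A+T=12, G+C=4
Perfect-match Tm = 2(12) + 4(4) = 24 + 16 = 40°C
Mismatches (positions where the bases are not complementary): 3 (at positions 1, 4, 5)
Effective Tm = 40 − 3×4 = 40 − 12 = 28°C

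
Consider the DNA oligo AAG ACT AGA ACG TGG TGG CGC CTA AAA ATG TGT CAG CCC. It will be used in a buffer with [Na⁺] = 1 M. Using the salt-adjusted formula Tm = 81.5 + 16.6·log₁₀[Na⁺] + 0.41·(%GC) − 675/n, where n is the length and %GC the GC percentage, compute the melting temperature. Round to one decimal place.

Length n = 39. Counting bases: A=12, T=7, G=11, C=9
G+C = 20, so %GC = 20/39 × 100 = 51.282%
Salt term: 16.6 × (0) = 0
GC term: 0.41 × 51.282 = 21.026; length term: −675/39 = −17.308
Tm = 81.5 + (0) + 21.026 − 17.308 = 85.218 → 85.2°C

85.2°C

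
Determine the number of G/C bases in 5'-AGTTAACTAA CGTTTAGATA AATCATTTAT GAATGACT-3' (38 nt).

Counting bases: C=4, A=15, T=14, G=5
Total G or C: 5 + 4 = 9

9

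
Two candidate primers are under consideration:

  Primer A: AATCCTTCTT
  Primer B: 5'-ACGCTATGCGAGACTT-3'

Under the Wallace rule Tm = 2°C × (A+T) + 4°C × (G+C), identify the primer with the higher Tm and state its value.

Primer A: A+T=7, G+C=3 → Tm = 2(7)+4(3) = 26°C
Primer B: A+T=8, G+C=8 → Tm = 2(8)+4(8) = 48°C
26°C vs 48°C → primer B is higher.

Primer B, 48°C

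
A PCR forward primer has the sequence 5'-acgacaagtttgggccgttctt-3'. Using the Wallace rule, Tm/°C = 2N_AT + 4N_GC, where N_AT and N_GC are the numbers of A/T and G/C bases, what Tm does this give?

66°C

Base counts: A=4, T=7, C=5, G=6
AT pairs contribute 11, GC pairs contribute 11.
Tm = 4·11 + 2·11 = 44 + 22 = 66°C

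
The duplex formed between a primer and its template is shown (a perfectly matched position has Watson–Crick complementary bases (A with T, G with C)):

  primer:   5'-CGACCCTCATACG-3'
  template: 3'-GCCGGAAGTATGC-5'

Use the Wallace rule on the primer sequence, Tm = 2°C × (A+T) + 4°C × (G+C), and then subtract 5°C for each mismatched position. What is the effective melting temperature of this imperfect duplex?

Primer base counts: A=3, T=2, G=2, C=6 → A+T=5, G+C=8
Perfect-match Tm = 2(5) + 4(8) = 10 + 32 = 42°C
Mismatches (positions where the bases are not complementary): 2 (at positions 3, 6)
Effective Tm = 42 − 2×5 = 42 − 10 = 32°C

32°C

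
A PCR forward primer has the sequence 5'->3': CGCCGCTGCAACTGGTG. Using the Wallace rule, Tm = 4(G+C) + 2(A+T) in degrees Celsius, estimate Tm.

Counting bases: T=3, C=6, G=6, A=2
So N_AT = 5 and N_GC = 12.
Tm = 2×5 + 4×12 = 58°C

58°C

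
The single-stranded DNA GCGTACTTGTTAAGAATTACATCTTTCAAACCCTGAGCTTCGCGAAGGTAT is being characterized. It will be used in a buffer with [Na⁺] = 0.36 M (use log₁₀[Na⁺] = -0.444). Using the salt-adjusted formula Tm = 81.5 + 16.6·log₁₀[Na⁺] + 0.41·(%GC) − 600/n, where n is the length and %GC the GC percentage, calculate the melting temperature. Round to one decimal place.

79.2°C

Length n = 51. Base counts: A=14, G=10, T=16, C=11
G+C = 21, so %GC = 21/51 × 100 = 41.176%
Salt term: 16.6 × (-0.444) = -7.37
GC term: 0.41 × 41.176 = 16.882; length term: −600/51 = −11.765
Tm = 81.5 + (-7.37) + 16.882 − 11.765 = 79.247 → 79.2°C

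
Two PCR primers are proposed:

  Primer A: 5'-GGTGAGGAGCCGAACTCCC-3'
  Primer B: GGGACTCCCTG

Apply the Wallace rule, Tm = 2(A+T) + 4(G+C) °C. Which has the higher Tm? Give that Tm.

Primer A: A+T=6, G+C=13 → Tm = 2(6)+4(13) = 64°C
Primer B: A+T=3, G+C=8 → Tm = 2(3)+4(8) = 38°C
64°C vs 38°C → primer A is higher.

Primer A, 64°C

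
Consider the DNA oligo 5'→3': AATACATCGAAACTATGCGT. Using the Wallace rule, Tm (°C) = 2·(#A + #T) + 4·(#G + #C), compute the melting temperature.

A=8, C=4, T=5, G=3
So N_AT = 13 and N_GC = 7.
Tm = 2(13) + 4(7) = 26 + 28 = 54°C

54°C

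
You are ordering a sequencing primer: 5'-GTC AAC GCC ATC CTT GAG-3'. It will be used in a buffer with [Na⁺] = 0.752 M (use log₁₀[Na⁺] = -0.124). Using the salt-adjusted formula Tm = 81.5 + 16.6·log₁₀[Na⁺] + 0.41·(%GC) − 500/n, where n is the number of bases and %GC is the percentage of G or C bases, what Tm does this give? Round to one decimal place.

Length n = 18. A=4, G=4, C=6, T=4
G+C = 10, so %GC = 10/18 × 100 = 55.556%
Salt term: 16.6 × (-0.124) = -2.058
GC term: 0.41 × 55.556 = 22.778; length term: −500/18 = −27.778
Tm = 81.5 + (-2.058) + 22.778 − 27.778 = 74.442 → 74.4°C

74.4°C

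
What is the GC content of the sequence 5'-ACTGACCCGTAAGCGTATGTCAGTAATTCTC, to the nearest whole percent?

A=8, T=9, C=8, G=6
G+C = 6 + 8 = 14 out of 31 bases
%GC = 14/31 × 100 = 45.16% ≈ 45%

45%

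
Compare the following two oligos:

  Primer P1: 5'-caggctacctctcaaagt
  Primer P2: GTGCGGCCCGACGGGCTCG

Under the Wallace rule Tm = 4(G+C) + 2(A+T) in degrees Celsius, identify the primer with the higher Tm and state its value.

Primer P2, 70°C

Primer P1: A+T=9, G+C=9 → Tm = 2(9)+4(9) = 54°C
Primer P2: A+T=3, G+C=16 → Tm = 2(3)+4(16) = 70°C
54°C vs 70°C → primer P2 is higher.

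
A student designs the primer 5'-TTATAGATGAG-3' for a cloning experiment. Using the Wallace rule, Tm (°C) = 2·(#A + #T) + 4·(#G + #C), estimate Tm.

T=4, C=0, A=4, G=3
A+T = 8, G+C = 3
Tm = 4·3 + 2·8 = 12 + 16 = 28°C

28°C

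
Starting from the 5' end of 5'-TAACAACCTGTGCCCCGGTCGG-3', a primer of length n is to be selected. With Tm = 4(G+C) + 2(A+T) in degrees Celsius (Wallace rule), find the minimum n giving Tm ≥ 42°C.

First 13 bases: TAACAACCTGTGC → Tm = 38°C (< 42°C)
First 14 bases: TAACAACCTGTGCC → Tm = 42°C (≥ 42°C)
Since every base adds ≥2°C, Tm only increases with n, so the threshold is first crossed at n = 14.

n = 14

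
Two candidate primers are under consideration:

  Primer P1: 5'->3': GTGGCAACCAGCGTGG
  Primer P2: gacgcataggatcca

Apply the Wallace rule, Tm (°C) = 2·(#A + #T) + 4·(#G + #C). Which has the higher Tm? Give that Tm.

Primer P1: A+T=5, G+C=11 → Tm = 2(5)+4(11) = 54°C
Primer P2: A+T=7, G+C=8 → Tm = 2(7)+4(8) = 46°C
54°C vs 46°C → primer P1 is higher.

Primer P1, 54°C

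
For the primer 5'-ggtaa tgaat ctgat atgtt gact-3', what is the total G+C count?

8

C=2, G=6, A=7, T=9
Total G or C: 6 + 2 = 8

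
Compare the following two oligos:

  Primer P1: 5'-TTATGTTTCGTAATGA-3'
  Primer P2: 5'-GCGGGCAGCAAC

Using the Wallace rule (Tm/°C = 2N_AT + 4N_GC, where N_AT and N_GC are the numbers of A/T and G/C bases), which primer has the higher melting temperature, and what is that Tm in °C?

Primer P2, 42°C

Primer P1: A+T=12, G+C=4 → Tm = 2(12)+4(4) = 40°C
Primer P2: A+T=3, G+C=9 → Tm = 2(3)+4(9) = 42°C
40°C vs 42°C → primer P2 is higher.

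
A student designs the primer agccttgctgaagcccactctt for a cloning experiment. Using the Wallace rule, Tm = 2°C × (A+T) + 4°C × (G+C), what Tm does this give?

Scanning the sequence gives T=6, A=4, C=8, G=4.
A+T = 10, G+C = 12
Tm = 2×10 + 4×12 = 68°C

68°C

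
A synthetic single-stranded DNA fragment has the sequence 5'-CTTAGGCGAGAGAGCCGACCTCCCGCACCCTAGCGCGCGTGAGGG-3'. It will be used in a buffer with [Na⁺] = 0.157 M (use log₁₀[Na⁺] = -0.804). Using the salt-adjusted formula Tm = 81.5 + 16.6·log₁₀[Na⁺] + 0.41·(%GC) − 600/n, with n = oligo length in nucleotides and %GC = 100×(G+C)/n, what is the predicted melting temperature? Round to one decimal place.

Length n = 45. Counting bases: G=16, A=8, C=16, T=5
G+C = 32, so %GC = 32/45 × 100 = 71.111%
Salt term: 16.6 × (-0.804) = -13.346
GC term: 0.41 × 71.111 = 29.156; length term: −600/45 = −13.333
Tm = 81.5 + (-13.346) + 29.156 − 13.333 = 83.977 → 84.0°C

84.0°C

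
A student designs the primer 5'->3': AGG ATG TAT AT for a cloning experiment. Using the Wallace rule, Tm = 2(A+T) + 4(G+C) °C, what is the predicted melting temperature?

A=4, T=4, G=3, C=0
AT pairs contribute 8, GC pairs contribute 3.
Tm = 2(8) + 4(3) = 16 + 12 = 28°C

28°C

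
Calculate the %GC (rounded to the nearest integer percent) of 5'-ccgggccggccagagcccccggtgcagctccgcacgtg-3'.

82%

Base counts: G=14, T=3, C=17, A=4
G+C = 14 + 17 = 31 out of 38 bases
%GC = 31/38 × 100 = 81.58% ≈ 82%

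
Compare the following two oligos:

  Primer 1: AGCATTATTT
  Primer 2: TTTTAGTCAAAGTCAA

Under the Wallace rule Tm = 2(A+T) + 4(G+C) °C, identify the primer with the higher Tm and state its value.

Primer 2, 40°C

Primer 1: A+T=8, G+C=2 → Tm = 2(8)+4(2) = 24°C
Primer 2: A+T=12, G+C=4 → Tm = 2(12)+4(4) = 40°C
24°C vs 40°C → primer 2 is higher.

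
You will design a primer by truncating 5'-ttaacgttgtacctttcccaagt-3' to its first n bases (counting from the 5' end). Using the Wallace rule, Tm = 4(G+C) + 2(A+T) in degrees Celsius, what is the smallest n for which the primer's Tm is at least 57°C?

n = 21

First 20 bases: TTAACGTTGTACCTTTCCCA → Tm = 56°C (< 57°C)
First 21 bases: TTAACGTTGTACCTTTCCCAA → Tm = 58°C (≥ 57°C)
Each additional base adds 2°C (A/T) or 4°C (G/C), so Tm is non-decreasing in n; n = 21 is the first length to reach 57°C.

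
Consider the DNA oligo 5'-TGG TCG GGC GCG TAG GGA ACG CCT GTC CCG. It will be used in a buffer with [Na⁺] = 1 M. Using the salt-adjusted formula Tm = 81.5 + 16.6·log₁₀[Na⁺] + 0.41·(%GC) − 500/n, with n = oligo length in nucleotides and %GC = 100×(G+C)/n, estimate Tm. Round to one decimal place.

94.9°C

Length n = 30. Base counts: C=9, T=5, A=3, G=13
G+C = 22, so %GC = 22/30 × 100 = 73.333%
Salt term: 16.6 × (0) = 0
GC term: 0.41 × 73.333 = 30.067; length term: −500/30 = −16.667
Tm = 81.5 + (0) + 30.067 − 16.667 = 94.9 → 94.9°C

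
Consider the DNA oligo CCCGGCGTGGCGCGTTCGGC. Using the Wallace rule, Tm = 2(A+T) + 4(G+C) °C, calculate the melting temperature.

Base counts: G=9, C=8, T=3, A=0
A+T = 3, G+C = 17
Tm = 2×3 + 4×17 = 74°C

74°C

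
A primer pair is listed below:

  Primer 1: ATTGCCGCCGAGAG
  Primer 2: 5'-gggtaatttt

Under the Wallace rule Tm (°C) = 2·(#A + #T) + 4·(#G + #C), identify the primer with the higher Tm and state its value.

Primer 1: A+T=5, G+C=9 → Tm = 2(5)+4(9) = 46°C
Primer 2: A+T=7, G+C=3 → Tm = 2(7)+4(3) = 26°C
46°C vs 26°C → primer 1 is higher.

Primer 1, 46°C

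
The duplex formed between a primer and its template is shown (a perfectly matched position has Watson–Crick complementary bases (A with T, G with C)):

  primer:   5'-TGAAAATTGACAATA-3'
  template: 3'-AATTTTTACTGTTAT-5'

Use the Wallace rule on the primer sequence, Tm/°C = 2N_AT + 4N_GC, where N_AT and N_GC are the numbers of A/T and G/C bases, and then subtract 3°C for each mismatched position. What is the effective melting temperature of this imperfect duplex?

Primer base counts: A=8, T=4, G=2, C=1 → A+T=12, G+C=3
Perfect-match Tm = 2(12) + 4(3) = 24 + 12 = 36°C
Mismatches (positions where the bases are not complementary): 2 (at positions 2, 7)
Effective Tm = 36 − 2×3 = 36 − 6 = 30°C

30°C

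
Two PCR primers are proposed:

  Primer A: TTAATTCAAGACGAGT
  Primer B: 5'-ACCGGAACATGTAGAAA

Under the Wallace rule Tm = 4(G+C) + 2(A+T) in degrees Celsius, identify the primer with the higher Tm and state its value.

Primer A: A+T=11, G+C=5 → Tm = 2(11)+4(5) = 42°C
Primer B: A+T=10, G+C=7 → Tm = 2(10)+4(7) = 48°C
42°C vs 48°C → primer B is higher.

Primer B, 48°C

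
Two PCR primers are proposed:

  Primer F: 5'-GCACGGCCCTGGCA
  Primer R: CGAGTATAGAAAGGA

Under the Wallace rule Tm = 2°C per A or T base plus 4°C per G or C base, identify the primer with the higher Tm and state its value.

Primer F, 50°C

Primer F: A+T=3, G+C=11 → Tm = 2(3)+4(11) = 50°C
Primer R: A+T=9, G+C=6 → Tm = 2(9)+4(6) = 42°C
50°C vs 42°C → primer F is higher.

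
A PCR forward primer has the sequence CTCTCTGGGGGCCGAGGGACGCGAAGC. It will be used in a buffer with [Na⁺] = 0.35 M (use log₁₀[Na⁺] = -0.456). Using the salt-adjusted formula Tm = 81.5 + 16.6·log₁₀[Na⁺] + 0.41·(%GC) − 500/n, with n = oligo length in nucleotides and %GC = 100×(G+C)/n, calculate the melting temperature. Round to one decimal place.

85.8°C

Length n = 27. T=3, G=12, C=8, A=4
G+C = 20, so %GC = 20/27 × 100 = 74.074%
Salt term: 16.6 × (-0.456) = -7.57
GC term: 0.41 × 74.074 = 30.37; length term: −500/27 = −18.519
Tm = 81.5 + (-7.57) + 30.37 − 18.519 = 85.781 → 85.8°C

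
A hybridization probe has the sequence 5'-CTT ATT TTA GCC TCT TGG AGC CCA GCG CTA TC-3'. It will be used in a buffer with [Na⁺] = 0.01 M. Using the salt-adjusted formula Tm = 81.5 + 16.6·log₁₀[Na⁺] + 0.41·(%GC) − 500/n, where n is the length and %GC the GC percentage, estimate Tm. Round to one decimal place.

53.2°C

Length n = 32. Scanning the sequence gives A=5, C=10, T=11, G=6.
G+C = 16, so %GC = 16/32 × 100 = 50%
Salt term: 16.6 × (-2) = -33.2
GC term: 0.41 × 50 = 20.5; length term: −500/32 = −15.625
Tm = 81.5 + (-33.2) + 20.5 − 15.625 = 53.175 → 53.2°C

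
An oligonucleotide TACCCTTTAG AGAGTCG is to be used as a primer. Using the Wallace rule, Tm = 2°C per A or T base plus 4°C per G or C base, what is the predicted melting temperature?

50°C

Scanning the sequence gives T=5, A=4, C=4, G=4.
AT pairs contribute 9, GC pairs contribute 8.
Tm = 2×9 + 4×8 = 50°C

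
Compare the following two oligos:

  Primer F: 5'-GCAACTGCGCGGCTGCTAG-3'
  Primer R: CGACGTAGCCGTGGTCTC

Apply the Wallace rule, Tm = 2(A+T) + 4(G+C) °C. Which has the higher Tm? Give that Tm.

Primer F, 64°C

Primer F: A+T=6, G+C=13 → Tm = 2(6)+4(13) = 64°C
Primer R: A+T=6, G+C=12 → Tm = 2(6)+4(12) = 60°C
64°C vs 60°C → primer F is higher.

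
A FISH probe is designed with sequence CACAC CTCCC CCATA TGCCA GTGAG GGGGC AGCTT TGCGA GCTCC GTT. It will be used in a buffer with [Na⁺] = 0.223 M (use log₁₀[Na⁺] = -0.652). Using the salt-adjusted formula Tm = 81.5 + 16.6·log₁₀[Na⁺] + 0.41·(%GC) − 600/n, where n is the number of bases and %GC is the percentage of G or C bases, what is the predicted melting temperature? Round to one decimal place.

Length n = 48. Base counts: T=10, A=8, C=17, G=13
G+C = 30, so %GC = 30/48 × 100 = 62.5%
Salt term: 16.6 × (-0.652) = -10.823
GC term: 0.41 × 62.5 = 25.625; length term: −600/48 = −12.5
Tm = 81.5 + (-10.823) + 25.625 − 12.5 = 83.802 → 83.8°C

83.8°C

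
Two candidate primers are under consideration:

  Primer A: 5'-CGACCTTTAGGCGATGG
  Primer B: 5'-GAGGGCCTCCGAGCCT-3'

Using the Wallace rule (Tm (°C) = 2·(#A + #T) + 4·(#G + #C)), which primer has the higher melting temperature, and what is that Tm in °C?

Primer A: A+T=7, G+C=10 → Tm = 2(7)+4(10) = 54°C
Primer B: A+T=4, G+C=12 → Tm = 2(4)+4(12) = 56°C
54°C vs 56°C → primer B is higher.

Primer B, 56°C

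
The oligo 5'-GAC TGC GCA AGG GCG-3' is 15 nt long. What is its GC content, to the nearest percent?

73%

Base counts: T=1, C=4, A=3, G=7
G+C = 7 + 4 = 11 out of 15 bases
%GC = 11/15 × 100 = 73.33% ≈ 73%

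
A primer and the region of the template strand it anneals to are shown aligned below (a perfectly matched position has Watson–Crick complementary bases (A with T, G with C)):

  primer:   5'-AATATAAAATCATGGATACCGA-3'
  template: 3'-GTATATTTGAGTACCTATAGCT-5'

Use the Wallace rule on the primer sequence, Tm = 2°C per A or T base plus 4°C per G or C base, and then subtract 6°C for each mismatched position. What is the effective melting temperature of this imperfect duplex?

38°C

Primer base counts: A=11, T=5, G=3, C=3 → A+T=16, G+C=6
Perfect-match Tm = 2(16) + 4(6) = 32 + 24 = 56°C
Mismatches (positions where the bases are not complementary): 3 (at positions 1, 9, 19)
Effective Tm = 56 − 3×6 = 56 − 18 = 38°C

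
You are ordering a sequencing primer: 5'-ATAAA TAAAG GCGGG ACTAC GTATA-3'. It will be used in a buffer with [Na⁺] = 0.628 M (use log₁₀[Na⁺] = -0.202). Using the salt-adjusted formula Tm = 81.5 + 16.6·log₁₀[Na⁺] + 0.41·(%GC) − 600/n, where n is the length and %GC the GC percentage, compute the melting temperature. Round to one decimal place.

Length n = 25. A=11, G=6, T=5, C=3
G+C = 9, so %GC = 9/25 × 100 = 36%
Salt term: 16.6 × (-0.202) = -3.353
GC term: 0.41 × 36 = 14.76; length term: −600/25 = −24
Tm = 81.5 + (-3.353) + 14.76 − 24 = 68.907 → 68.9°C

68.9°C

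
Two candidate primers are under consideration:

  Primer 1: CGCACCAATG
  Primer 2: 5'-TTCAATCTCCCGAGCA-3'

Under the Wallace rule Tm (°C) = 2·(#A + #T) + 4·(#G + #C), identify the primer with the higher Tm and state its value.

Primer 2, 48°C

Primer 1: A+T=4, G+C=6 → Tm = 2(4)+4(6) = 32°C
Primer 2: A+T=8, G+C=8 → Tm = 2(8)+4(8) = 48°C
32°C vs 48°C → primer 2 is higher.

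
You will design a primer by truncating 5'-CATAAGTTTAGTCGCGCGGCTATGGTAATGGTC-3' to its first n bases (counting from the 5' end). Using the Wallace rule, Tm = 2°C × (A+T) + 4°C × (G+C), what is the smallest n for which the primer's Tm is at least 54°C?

n = 18

First 17 bases: CATAAGTTTAGTCGCGC → Tm = 50°C (< 54°C)
First 18 bases: CATAAGTTTAGTCGCGCG → Tm = 54°C (≥ 54°C)
Since every base adds ≥2°C, Tm only increases with n, so the threshold is first crossed at n = 18.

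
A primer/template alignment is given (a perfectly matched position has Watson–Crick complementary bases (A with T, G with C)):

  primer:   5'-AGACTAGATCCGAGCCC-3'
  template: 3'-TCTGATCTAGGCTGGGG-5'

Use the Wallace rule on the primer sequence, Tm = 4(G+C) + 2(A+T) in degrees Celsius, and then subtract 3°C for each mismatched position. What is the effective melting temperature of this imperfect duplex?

51°C

Primer base counts: A=5, T=2, G=4, C=6 → A+T=7, G+C=10
Perfect-match Tm = 2(7) + 4(10) = 14 + 40 = 54°C
Mismatches (positions where the bases are not complementary): 1 (at position 14)
Effective Tm = 54 − 1×3 = 54 − 3 = 51°C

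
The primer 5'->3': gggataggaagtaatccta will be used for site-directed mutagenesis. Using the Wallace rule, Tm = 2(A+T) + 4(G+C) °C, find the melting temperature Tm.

54°C

Counting bases: A=7, G=6, C=2, T=4
So N_AT = 11 and N_GC = 8.
Tm = 2(11) + 4(8) = 22 + 32 = 54°C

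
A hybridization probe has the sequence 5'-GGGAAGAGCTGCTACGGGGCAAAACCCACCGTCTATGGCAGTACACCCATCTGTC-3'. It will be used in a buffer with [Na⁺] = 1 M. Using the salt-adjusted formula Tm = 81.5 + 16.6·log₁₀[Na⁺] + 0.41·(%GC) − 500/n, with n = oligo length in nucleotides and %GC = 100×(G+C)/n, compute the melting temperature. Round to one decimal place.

96.3°C

Length n = 55. G=15, C=17, T=9, A=14
G+C = 32, so %GC = 32/55 × 100 = 58.182%
Salt term: 16.6 × (0) = 0
GC term: 0.41 × 58.182 = 23.855; length term: −500/55 = −9.091
Tm = 81.5 + (0) + 23.855 − 9.091 = 96.264 → 96.3°C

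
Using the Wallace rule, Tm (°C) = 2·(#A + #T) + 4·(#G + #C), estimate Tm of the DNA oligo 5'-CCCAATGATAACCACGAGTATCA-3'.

66°C

G=3, C=7, A=9, T=4
AT pairs contribute 13, GC pairs contribute 10.
Tm = 2×13 + 4×10 = 66°C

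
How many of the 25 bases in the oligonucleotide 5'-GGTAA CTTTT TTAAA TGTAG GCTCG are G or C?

9

G=6, C=3, T=10, A=6
G+C = 6 + 3 = 9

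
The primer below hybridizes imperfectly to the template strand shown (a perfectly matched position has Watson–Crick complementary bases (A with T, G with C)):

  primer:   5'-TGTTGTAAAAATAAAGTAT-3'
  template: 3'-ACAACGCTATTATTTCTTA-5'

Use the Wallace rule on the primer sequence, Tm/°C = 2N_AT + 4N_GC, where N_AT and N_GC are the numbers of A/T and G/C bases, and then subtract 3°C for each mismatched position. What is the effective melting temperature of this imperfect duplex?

32°C

Primer base counts: A=9, T=7, G=3, C=0 → A+T=16, G+C=3
Perfect-match Tm = 2(16) + 4(3) = 32 + 12 = 44°C
Mismatches (positions where the bases are not complementary): 4 (at positions 6, 7, 9, 17)
Effective Tm = 44 − 4×3 = 44 − 12 = 32°C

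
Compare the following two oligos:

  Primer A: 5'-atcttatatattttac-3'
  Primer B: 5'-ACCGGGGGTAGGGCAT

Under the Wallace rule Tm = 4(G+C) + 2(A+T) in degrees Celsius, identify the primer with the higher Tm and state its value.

Primer A: A+T=14, G+C=2 → Tm = 2(14)+4(2) = 36°C
Primer B: A+T=5, G+C=11 → Tm = 2(5)+4(11) = 54°C
36°C vs 54°C → primer B is higher.

Primer B, 54°C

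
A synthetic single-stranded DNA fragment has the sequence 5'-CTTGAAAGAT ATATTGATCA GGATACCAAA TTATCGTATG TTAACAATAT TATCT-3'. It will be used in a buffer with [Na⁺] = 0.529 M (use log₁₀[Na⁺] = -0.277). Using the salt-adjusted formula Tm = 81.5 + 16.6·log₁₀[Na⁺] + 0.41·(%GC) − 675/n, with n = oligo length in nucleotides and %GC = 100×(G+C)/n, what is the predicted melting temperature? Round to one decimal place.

Length n = 55. Counting bases: G=7, A=21, T=20, C=7
G+C = 14, so %GC = 14/55 × 100 = 25.455%
Salt term: 16.6 × (-0.277) = -4.598
GC term: 0.41 × 25.455 = 10.437; length term: −675/55 = −12.273
Tm = 81.5 + (-4.598) + 10.437 − 12.273 = 75.066 → 75.1°C

75.1°C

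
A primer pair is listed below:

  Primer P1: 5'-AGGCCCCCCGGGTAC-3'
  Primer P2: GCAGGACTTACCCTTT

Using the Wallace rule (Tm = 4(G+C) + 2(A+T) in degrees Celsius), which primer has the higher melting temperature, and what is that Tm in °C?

Primer P1: A+T=3, G+C=12 → Tm = 2(3)+4(12) = 54°C
Primer P2: A+T=8, G+C=8 → Tm = 2(8)+4(8) = 48°C
54°C vs 48°C → primer P1 is higher.

Primer P1, 54°C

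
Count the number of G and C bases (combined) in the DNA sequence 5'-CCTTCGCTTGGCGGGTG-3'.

12

Base counts: T=5, C=5, G=7, A=0
Total G or C: 7 + 5 = 12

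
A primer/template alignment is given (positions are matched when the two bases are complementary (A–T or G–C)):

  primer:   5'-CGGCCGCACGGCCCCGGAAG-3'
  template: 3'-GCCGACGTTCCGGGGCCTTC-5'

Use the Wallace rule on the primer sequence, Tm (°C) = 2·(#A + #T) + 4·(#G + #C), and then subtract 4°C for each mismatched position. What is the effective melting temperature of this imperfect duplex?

66°C

Primer base counts: A=3, T=0, G=8, C=9 → A+T=3, G+C=17
Perfect-match Tm = 2(3) + 4(17) = 6 + 68 = 74°C
Mismatches (positions where the bases are not complementary): 2 (at positions 5, 9)
Effective Tm = 74 − 2×4 = 74 − 8 = 66°C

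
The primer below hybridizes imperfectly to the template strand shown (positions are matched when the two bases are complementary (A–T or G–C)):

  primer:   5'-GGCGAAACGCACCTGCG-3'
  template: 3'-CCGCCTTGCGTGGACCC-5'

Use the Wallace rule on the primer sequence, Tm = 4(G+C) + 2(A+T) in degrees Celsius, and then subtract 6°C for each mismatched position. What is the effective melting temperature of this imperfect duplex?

46°C

Primer base counts: A=4, T=1, G=6, C=6 → A+T=5, G+C=12
Perfect-match Tm = 2(5) + 4(12) = 10 + 48 = 58°C
Mismatches (positions where the bases are not complementary): 2 (at positions 5, 16)
Effective Tm = 58 − 2×6 = 58 − 12 = 46°C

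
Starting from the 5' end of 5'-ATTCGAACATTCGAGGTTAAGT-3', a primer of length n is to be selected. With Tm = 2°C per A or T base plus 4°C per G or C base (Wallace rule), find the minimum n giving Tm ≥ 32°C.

First 11 bases: ATTCGAACATT → Tm = 28°C (< 32°C)
First 12 bases: ATTCGAACATTC → Tm = 32°C (≥ 32°C)
Each additional base adds 2°C (A/T) or 4°C (G/C), so Tm is non-decreasing in n; n = 12 is the first length to reach 32°C.

n = 12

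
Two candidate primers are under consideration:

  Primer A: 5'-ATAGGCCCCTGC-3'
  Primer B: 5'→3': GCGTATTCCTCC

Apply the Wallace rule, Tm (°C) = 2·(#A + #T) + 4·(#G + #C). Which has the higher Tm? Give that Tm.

Primer A: A+T=4, G+C=8 → Tm = 2(4)+4(8) = 40°C
Primer B: A+T=5, G+C=7 → Tm = 2(5)+4(7) = 38°C
40°C vs 38°C → primer A is higher.

Primer A, 40°C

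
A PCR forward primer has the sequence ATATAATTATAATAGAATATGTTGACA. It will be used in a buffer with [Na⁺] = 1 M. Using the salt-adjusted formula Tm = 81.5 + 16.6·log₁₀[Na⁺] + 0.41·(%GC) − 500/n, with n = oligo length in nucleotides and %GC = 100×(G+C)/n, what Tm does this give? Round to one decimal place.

69.1°C

Length n = 27. Scanning the sequence gives A=13, G=3, C=1, T=10.
G+C = 4, so %GC = 4/27 × 100 = 14.815%
Salt term: 16.6 × (0) = 0
GC term: 0.41 × 14.815 = 6.074; length term: −500/27 = −18.519
Tm = 81.5 + (0) + 6.074 − 18.519 = 69.055 → 69.1°C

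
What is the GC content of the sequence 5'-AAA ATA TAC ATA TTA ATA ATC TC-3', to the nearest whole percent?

Base counts: G=0, T=8, C=3, A=12
G+C = 0 + 3 = 3 out of 23 bases
%GC = 3/23 × 100 = 13.04% ≈ 13%

13%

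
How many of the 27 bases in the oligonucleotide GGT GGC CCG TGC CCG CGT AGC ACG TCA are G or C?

Base counts: A=3, G=10, T=4, C=10
G+C = 10 + 10 = 20

20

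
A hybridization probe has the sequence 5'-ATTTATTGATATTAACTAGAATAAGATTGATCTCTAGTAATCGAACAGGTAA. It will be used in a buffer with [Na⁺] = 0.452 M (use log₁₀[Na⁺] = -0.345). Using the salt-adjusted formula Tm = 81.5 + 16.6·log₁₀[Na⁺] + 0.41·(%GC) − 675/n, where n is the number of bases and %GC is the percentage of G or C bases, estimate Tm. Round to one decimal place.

Length n = 52. C=5, G=8, T=18, A=21
G+C = 13, so %GC = 13/52 × 100 = 25%
Salt term: 16.6 × (-0.345) = -5.727
GC term: 0.41 × 25 = 10.25; length term: −675/52 = −12.981
Tm = 81.5 + (-5.727) + 10.25 − 12.981 = 73.042 → 73.0°C

73.0°C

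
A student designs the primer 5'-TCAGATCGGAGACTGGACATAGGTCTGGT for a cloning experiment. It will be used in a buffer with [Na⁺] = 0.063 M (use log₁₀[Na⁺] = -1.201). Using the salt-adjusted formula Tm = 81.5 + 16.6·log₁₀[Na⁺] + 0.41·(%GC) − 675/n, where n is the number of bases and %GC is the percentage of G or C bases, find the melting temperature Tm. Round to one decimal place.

Length n = 29. C=5, T=7, A=7, G=10
G+C = 15, so %GC = 15/29 × 100 = 51.724%
Salt term: 16.6 × (-1.201) = -19.937
GC term: 0.41 × 51.724 = 21.207; length term: −675/29 = −23.276
Tm = 81.5 + (-19.937) + 21.207 − 23.276 = 59.494 → 59.5°C

59.5°C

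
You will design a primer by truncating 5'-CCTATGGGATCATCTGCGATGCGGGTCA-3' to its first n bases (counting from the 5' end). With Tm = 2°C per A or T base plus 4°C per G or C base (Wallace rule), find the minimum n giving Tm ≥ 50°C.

n = 17

First 16 bases: CCTATGGGATCATCTG → Tm = 48°C (< 50°C)
First 17 bases: CCTATGGGATCATCTGC → Tm = 52°C (≥ 50°C)
Since every base adds ≥2°C, Tm only increases with n, so the threshold is first crossed at n = 17.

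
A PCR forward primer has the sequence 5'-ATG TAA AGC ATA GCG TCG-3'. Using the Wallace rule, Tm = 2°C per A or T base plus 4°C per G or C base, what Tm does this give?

52°C

C=3, T=4, G=5, A=6
So N_AT = 10 and N_GC = 8.
Tm = 4·8 + 2·10 = 32 + 20 = 52°C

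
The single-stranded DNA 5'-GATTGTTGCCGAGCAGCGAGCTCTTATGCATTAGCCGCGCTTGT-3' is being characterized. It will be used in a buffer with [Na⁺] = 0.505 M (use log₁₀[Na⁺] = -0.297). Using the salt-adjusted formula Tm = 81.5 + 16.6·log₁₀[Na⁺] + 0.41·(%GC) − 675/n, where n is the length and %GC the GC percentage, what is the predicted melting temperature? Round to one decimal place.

Length n = 44. Base counts: C=11, G=13, T=13, A=7
G+C = 24, so %GC = 24/44 × 100 = 54.545%
Salt term: 16.6 × (-0.297) = -4.93
GC term: 0.41 × 54.545 = 22.363; length term: −675/44 = −15.341
Tm = 81.5 + (-4.93) + 22.363 − 15.341 = 83.592 → 83.6°C

83.6°C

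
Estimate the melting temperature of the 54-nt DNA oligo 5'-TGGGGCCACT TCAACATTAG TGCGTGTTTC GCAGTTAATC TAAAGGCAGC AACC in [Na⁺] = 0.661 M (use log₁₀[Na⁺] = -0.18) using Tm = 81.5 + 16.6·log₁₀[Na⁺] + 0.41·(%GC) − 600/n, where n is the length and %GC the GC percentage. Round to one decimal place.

87.1°C

Length n = 54. Counting bases: C=13, G=13, A=14, T=14
G+C = 26, so %GC = 26/54 × 100 = 48.148%
Salt term: 16.6 × (-0.18) = -2.988
GC term: 0.41 × 48.148 = 19.741; length term: −600/54 = −11.111
Tm = 81.5 + (-2.988) + 19.741 − 11.111 = 87.142 → 87.1°C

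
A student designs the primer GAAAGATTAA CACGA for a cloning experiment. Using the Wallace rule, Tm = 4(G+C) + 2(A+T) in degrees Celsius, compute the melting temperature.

40°C

T=2, A=8, G=3, C=2
AT pairs contribute 10, GC pairs contribute 5.
Tm = 4·5 + 2·10 = 20 + 20 = 40°C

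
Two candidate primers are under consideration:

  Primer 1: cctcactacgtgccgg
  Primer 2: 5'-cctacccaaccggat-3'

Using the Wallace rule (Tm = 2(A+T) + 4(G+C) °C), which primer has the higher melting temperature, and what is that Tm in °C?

Primer 1, 54°C

Primer 1: A+T=5, G+C=11 → Tm = 2(5)+4(11) = 54°C
Primer 2: A+T=6, G+C=9 → Tm = 2(6)+4(9) = 48°C
54°C vs 48°C → primer 1 is higher.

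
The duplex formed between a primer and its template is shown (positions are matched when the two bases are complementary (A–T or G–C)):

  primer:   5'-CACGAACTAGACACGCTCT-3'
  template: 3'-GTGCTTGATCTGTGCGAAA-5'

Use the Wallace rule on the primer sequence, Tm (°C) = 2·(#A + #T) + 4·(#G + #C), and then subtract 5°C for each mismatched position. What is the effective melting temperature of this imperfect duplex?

Primer base counts: A=6, T=3, G=3, C=7 → A+T=9, G+C=10
Perfect-match Tm = 2(9) + 4(10) = 18 + 40 = 58°C
Mismatches (positions where the bases are not complementary): 1 (at position 18)
Effective Tm = 58 − 1×5 = 58 − 5 = 53°C

53°C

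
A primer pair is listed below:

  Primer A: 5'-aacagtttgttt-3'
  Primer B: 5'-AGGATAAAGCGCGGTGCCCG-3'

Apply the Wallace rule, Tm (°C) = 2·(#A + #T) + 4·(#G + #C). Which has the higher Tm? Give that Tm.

Primer B, 66°C

Primer A: A+T=9, G+C=3 → Tm = 2(9)+4(3) = 30°C
Primer B: A+T=7, G+C=13 → Tm = 2(7)+4(13) = 66°C
30°C vs 66°C → primer B is higher.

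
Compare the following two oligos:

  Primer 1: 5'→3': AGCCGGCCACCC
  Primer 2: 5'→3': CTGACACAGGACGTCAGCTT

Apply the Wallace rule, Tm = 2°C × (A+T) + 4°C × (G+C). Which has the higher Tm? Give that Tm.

Primer 2, 62°C

Primer 1: A+T=2, G+C=10 → Tm = 2(2)+4(10) = 44°C
Primer 2: A+T=9, G+C=11 → Tm = 2(9)+4(11) = 62°C
44°C vs 62°C → primer 2 is higher.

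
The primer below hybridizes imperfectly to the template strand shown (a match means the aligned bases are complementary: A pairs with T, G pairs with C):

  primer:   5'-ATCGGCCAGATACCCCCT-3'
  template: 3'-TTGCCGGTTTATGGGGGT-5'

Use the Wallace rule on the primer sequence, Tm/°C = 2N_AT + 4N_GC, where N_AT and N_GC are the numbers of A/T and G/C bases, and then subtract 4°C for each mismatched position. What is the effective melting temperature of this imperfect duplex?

Primer base counts: A=4, T=3, G=3, C=8 → A+T=7, G+C=11
Perfect-match Tm = 2(7) + 4(11) = 14 + 44 = 58°C
Mismatches (positions where the bases are not complementary): 3 (at positions 2, 9, 18)
Effective Tm = 58 − 3×4 = 58 − 12 = 46°C

46°C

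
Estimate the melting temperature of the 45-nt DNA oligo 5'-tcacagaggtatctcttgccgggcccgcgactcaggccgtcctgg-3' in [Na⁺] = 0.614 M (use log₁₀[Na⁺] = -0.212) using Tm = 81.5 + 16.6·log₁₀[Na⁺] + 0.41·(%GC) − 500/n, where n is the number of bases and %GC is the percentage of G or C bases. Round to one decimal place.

Length n = 45. Counting bases: T=9, G=14, C=16, A=6
G+C = 30, so %GC = 30/45 × 100 = 66.667%
Salt term: 16.6 × (-0.212) = -3.519
GC term: 0.41 × 66.667 = 27.333; length term: −500/45 = −11.111
Tm = 81.5 + (-3.519) + 27.333 − 11.111 = 94.203 → 94.2°C

94.2°C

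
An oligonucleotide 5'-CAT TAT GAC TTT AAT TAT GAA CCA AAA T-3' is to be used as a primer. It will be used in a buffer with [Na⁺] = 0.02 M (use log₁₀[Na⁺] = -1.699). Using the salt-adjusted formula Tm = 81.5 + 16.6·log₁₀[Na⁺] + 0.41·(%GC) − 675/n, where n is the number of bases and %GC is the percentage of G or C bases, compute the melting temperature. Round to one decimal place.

Length n = 28. C=4, T=10, G=2, A=12
G+C = 6, so %GC = 6/28 × 100 = 21.429%
Salt term: 16.6 × (-1.699) = -28.203
GC term: 0.41 × 21.429 = 8.786; length term: −675/28 = −24.107
Tm = 81.5 + (-28.203) + 8.786 − 24.107 = 37.976 → 38.0°C

38.0°C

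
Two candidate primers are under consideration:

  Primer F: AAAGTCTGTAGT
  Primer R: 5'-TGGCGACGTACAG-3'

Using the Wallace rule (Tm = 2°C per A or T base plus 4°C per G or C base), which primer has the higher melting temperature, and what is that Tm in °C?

Primer F: A+T=8, G+C=4 → Tm = 2(8)+4(4) = 32°C
Primer R: A+T=5, G+C=8 → Tm = 2(5)+4(8) = 42°C
32°C vs 42°C → primer R is higher.

Primer R, 42°C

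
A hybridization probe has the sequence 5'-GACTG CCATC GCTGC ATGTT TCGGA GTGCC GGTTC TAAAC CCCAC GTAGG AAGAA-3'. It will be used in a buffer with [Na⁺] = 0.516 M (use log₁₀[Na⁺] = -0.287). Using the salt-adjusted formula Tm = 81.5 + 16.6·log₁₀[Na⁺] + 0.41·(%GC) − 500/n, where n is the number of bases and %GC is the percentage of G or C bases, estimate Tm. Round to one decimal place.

90.0°C

Length n = 55. T=12, C=15, G=15, A=13
G+C = 30, so %GC = 30/55 × 100 = 54.545%
Salt term: 16.6 × (-0.287) = -4.764
GC term: 0.41 × 54.545 = 22.363; length term: −500/55 = −9.091
Tm = 81.5 + (-4.764) + 22.363 − 9.091 = 90.008 → 90.0°C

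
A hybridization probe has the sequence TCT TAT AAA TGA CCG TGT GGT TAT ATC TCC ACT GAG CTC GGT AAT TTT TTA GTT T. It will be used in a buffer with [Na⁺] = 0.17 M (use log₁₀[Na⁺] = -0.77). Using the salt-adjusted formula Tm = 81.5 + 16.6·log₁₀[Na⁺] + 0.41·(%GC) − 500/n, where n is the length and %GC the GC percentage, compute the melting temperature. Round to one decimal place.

73.8°C

Length n = 55. Counting bases: C=9, A=12, G=10, T=24
G+C = 19, so %GC = 19/55 × 100 = 34.545%
Salt term: 16.6 × (-0.77) = -12.782
GC term: 0.41 × 34.545 = 14.163; length term: −500/55 = −9.091
Tm = 81.5 + (-12.782) + 14.163 − 9.091 = 73.79 → 73.8°C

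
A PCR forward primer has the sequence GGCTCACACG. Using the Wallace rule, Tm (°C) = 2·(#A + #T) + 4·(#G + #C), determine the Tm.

Base counts: A=2, C=4, G=3, T=1
AT pairs contribute 3, GC pairs contribute 7.
Tm = 4·7 + 2·3 = 28 + 6 = 34°C

34°C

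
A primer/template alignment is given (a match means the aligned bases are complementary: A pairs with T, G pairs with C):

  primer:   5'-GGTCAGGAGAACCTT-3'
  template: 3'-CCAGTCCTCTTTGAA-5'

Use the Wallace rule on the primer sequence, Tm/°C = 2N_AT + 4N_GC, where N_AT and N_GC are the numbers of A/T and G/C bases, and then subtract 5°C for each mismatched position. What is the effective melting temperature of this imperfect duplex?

41°C

Primer base counts: A=4, T=3, G=5, C=3 → A+T=7, G+C=8
Perfect-match Tm = 2(7) + 4(8) = 14 + 32 = 46°C
Mismatches (positions where the bases are not complementary): 1 (at position 12)
Effective Tm = 46 − 1×5 = 46 − 5 = 41°C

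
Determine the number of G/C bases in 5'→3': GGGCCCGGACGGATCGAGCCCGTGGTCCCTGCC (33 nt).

26

Counting bases: T=4, G=13, C=13, A=3
G+C = 13 + 13 = 26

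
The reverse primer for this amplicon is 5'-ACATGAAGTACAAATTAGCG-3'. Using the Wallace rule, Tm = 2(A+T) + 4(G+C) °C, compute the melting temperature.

54°C

Base counts: T=4, C=3, A=9, G=4
So N_AT = 13 and N_GC = 7.
Tm = 4·7 + 2·13 = 28 + 26 = 54°C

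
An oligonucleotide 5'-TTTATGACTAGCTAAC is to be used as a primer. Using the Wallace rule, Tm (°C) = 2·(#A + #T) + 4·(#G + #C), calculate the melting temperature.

42°C

Counting bases: A=5, T=6, G=2, C=3
A+T = 11, G+C = 5
Tm = 2(11) + 4(5) = 22 + 20 = 42°C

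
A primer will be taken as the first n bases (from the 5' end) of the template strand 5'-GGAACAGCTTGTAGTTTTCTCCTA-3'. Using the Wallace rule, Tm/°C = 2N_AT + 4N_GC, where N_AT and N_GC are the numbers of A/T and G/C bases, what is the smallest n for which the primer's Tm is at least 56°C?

First 19 bases: GGAACAGCTTGTAGTTTTC → Tm = 54°C (< 56°C)
First 20 bases: GGAACAGCTTGTAGTTTTCT → Tm = 56°C (≥ 56°C)
Each additional base adds 2°C (A/T) or 4°C (G/C), so Tm is non-decreasing in n; n = 20 is the first length to reach 56°C.

n = 20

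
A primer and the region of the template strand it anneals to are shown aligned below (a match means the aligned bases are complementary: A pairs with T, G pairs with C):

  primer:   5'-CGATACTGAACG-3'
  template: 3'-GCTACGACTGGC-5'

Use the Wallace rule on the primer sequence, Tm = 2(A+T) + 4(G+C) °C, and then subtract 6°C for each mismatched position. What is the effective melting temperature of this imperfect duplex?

Primer base counts: A=4, T=2, G=3, C=3 → A+T=6, G+C=6
Perfect-match Tm = 2(6) + 4(6) = 12 + 24 = 36°C
Mismatches (positions where the bases are not complementary): 2 (at positions 5, 10)
Effective Tm = 36 − 2×6 = 36 − 12 = 24°C

24°C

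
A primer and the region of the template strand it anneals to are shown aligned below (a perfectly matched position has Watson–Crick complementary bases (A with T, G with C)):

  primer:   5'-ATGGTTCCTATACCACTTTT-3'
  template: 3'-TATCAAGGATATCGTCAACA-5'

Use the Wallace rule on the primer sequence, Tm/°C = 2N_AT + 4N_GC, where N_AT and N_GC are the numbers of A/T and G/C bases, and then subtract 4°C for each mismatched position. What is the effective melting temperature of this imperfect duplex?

38°C

Primer base counts: A=4, T=9, G=2, C=5 → A+T=13, G+C=7
Perfect-match Tm = 2(13) + 4(7) = 26 + 28 = 54°C
Mismatches (positions where the bases are not complementary): 4 (at positions 3, 13, 16, 19)
Effective Tm = 54 − 4×4 = 54 − 16 = 38°C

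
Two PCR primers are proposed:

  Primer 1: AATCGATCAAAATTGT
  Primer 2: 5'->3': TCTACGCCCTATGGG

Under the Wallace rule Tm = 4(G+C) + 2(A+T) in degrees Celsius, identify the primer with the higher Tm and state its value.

Primer 2, 48°C

Primer 1: A+T=12, G+C=4 → Tm = 2(12)+4(4) = 40°C
Primer 2: A+T=6, G+C=9 → Tm = 2(6)+4(9) = 48°C
40°C vs 48°C → primer 2 is higher.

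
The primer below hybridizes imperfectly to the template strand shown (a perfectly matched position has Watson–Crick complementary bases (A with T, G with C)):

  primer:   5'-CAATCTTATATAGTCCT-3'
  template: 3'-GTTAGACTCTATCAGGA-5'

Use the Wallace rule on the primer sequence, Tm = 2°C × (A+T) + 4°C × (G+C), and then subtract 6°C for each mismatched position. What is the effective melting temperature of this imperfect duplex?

32°C

Primer base counts: A=5, T=7, G=1, C=4 → A+T=12, G+C=5
Perfect-match Tm = 2(12) + 4(5) = 24 + 20 = 44°C
Mismatches (positions where the bases are not complementary): 2 (at positions 7, 9)
Effective Tm = 44 − 2×6 = 44 − 12 = 32°C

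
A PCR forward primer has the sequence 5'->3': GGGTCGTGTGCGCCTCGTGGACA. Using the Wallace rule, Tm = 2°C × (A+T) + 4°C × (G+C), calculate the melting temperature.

Scanning the sequence gives C=6, G=10, T=5, A=2.
A+T = 7, G+C = 16
Tm = 4·16 + 2·7 = 64 + 14 = 78°C

78°C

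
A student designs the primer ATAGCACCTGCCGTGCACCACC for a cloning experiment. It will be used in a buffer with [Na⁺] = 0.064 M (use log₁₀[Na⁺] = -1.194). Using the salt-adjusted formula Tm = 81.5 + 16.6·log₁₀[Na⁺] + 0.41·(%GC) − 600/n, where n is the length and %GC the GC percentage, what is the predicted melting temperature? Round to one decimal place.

Length n = 22. Base counts: T=3, A=5, C=10, G=4
G+C = 14, so %GC = 14/22 × 100 = 63.636%
Salt term: 16.6 × (-1.194) = -19.82
GC term: 0.41 × 63.636 = 26.091; length term: −600/22 = −27.273
Tm = 81.5 + (-19.82) + 26.091 − 27.273 = 60.498 → 60.5°C

60.5°C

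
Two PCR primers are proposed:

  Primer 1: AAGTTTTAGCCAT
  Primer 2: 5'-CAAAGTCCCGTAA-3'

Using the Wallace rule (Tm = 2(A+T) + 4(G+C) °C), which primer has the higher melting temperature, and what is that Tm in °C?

Primer 2, 38°C

Primer 1: A+T=9, G+C=4 → Tm = 2(9)+4(4) = 34°C
Primer 2: A+T=7, G+C=6 → Tm = 2(7)+4(6) = 38°C
34°C vs 38°C → primer 2 is higher.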